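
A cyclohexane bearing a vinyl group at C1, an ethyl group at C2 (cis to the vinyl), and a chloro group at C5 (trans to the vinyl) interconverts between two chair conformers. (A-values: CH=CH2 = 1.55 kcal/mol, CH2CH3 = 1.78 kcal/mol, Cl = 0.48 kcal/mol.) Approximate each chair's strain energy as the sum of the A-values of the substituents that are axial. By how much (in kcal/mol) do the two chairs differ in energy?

Chair I (vinyl axial, ethyl equatorial, chloro equatorial): E = 1.55 kcal/mol.
Chair II (vinyl equatorial, ethyl axial, chloro axial): E = 2.26 kcal/mol.
ΔE = 2.26 − 1.55 = 0.71 kcal/mol; chair I is more stable.

0.71 kcal/mol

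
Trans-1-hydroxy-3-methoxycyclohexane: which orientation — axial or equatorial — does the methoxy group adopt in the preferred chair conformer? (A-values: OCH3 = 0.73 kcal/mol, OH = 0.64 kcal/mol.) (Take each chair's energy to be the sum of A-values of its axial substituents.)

C1 and C3 have the same parity, so for the trans isomer the two substituents are one axial and one equatorial in each chair.
Chair I (methoxy axial, hydroxyl equatorial): E = 0.73 kcal/mol.
Chair II (methoxy equatorial, hydroxyl axial): E = 0.64 kcal/mol.
Chair II is the more stable (lower-energy) conformer, and in that chair the methoxy group is equatorial.

equatorial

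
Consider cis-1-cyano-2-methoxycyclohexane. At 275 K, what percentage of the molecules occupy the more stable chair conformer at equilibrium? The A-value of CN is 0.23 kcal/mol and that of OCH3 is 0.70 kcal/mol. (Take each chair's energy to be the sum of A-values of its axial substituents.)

C1 and C2 have opposite parity, so for the cis isomer the two substituents are one axial and one equatorial in each chair.
Chair I (cyano axial, methoxy equatorial): E = 0.23 kcal/mol; chair II (cyano equatorial, methoxy axial): E = 0.70 kcal/mol.
ΔG = 0.47 kcal/mol between the two chairs.
K = exp(ΔG/RT) with R = 1.987×10⁻³ kcal mol⁻¹ K⁻¹ and T = 275 K gives K ≈ 2.36.
Fraction in the lower-energy chair = K/(K+1) = 70.3%.

70.3%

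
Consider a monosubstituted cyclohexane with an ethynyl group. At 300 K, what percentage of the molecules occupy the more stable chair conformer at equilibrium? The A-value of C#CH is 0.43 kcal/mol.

67.3%

One chair has the ethynyl group axial (E = 0.43 kcal/mol) and the other has it equatorial (E = 0).
ΔG = 0.43 kcal/mol between the two chairs.
K = exp(ΔG/RT) with R = 1.987×10⁻³ kcal mol⁻¹ K⁻¹ and T = 300 K gives K ≈ 2.06.
Fraction in the lower-energy chair = K/(K+1) = 67.3%.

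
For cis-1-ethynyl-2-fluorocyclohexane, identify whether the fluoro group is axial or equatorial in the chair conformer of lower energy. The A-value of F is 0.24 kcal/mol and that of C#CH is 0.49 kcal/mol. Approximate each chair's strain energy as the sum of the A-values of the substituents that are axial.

C1 and C2 have opposite parity, so for the cis isomer the two substituents are one axial and one equatorial in each chair.
Chair I (fluoro axial, ethynyl equatorial): E = 0.24 kcal/mol.
Chair II (fluoro equatorial, ethynyl axial): E = 0.49 kcal/mol.
Chair I is the more stable (lower-energy) conformer, and in that chair the fluoro group is axial.

axial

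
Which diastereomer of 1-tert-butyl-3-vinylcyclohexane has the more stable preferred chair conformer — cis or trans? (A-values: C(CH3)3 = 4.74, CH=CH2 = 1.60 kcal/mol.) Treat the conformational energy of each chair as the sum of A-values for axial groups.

cis

At 1,3 positions (parity same): cis → (e,e or a,a); trans → (a,e or e,a).
Best chair for cis: E = 0.00 kcal/mol; best chair for trans: E = 1.60 kcal/mol.
The cis isomer is lower by 1.60 kcal/mol.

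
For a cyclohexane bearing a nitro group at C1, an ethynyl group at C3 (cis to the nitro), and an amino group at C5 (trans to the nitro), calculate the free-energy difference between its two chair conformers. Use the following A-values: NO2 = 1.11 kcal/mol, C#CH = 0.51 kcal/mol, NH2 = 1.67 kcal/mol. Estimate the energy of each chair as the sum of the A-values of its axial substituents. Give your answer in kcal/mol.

0.05 kcal/mol

Chair I (nitro axial, ethynyl axial, amino equatorial): E = 1.62 kcal/mol.
Chair II (nitro equatorial, ethynyl equatorial, amino axial): E = 1.67 kcal/mol.
ΔE = 1.67 − 1.62 = 0.05 kcal/mol; chair I is more stable.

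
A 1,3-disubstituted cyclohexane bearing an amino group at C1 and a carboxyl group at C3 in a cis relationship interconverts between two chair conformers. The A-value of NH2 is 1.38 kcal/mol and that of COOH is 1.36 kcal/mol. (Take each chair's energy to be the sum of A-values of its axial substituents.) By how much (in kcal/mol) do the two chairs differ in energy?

2.74 kcal/mol

C1 and C3 have the same parity, so for the cis isomer the two substituents are e,e in one chair and a,a in the other.
Chair I (amino axial, carboxyl axial): E = 2.74 kcal/mol.
Chair II (amino equatorial, carboxyl equatorial): E = 0.00 kcal/mol.
ΔE = 2.74 − 0.00 = 2.74 kcal/mol; chair II is more stable.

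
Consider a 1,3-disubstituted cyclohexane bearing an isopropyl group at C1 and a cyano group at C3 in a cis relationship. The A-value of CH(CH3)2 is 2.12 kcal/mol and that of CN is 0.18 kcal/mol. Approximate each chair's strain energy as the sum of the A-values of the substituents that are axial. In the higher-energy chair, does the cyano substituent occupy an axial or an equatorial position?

C1 and C3 have the same parity, so for the cis isomer the two substituents are e,e in one chair and a,a in the other.
Chair I (isopropyl axial, cyano axial): E = 2.30 kcal/mol.
Chair II (isopropyl equatorial, cyano equatorial): E = 0.00 kcal/mol.
Chair I is the less stable (higher-energy) conformer, and in that chair the cyano group is axial.

axial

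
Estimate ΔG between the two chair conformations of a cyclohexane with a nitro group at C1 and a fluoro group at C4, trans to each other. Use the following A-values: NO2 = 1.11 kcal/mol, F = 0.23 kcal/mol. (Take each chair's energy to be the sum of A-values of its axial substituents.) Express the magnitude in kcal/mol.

1.34 kcal/mol

C1 and C4 have opposite parity, so for the trans isomer the two substituents are e,e in one chair and a,a in the other.
Chair I (nitro axial, fluoro axial): E = 1.34 kcal/mol.
Chair II (nitro equatorial, fluoro equatorial): E = 0.00 kcal/mol.
ΔE = 1.34 − 0.00 = 1.34 kcal/mol; chair II is more stable.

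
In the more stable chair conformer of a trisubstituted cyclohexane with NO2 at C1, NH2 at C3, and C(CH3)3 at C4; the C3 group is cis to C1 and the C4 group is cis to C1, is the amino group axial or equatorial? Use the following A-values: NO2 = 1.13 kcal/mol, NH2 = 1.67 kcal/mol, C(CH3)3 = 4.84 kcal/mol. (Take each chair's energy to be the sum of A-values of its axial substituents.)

axial

Chair I (nitro axial, amino axial, tert-butyl equatorial): E = 2.80 kcal/mol.
Chair II (nitro equatorial, amino equatorial, tert-butyl axial): E = 4.84 kcal/mol.
Chair I is the more stable (lower-energy) conformer, and in that chair the amino group is axial.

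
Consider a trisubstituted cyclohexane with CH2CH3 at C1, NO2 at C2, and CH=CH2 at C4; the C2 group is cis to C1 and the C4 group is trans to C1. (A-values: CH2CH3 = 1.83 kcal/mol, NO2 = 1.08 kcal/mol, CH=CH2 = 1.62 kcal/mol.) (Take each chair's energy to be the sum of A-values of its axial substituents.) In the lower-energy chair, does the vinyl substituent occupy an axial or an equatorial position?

equatorial

Chair I (ethyl axial, nitro equatorial, vinyl axial): E = 3.45 kcal/mol.
Chair II (ethyl equatorial, nitro axial, vinyl equatorial): E = 1.08 kcal/mol.
Chair II is the more stable (lower-energy) conformer, and in that chair the vinyl group is equatorial.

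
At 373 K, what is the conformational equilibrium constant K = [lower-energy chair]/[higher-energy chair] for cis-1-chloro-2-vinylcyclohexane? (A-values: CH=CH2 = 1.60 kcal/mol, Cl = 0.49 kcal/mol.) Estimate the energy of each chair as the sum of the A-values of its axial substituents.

K ≈ 4.47

C1 and C2 have opposite parity, so for the cis isomer the two substituents are one axial and one equatorial in each chair.
Chair I (vinyl axial, chloro equatorial): E = 1.60 kcal/mol; chair II (vinyl equatorial, chloro axial): E = 0.49 kcal/mol.
ΔG = 1.11 kcal/mol between the two chairs.
K = exp(ΔG/RT) with R = 1.987×10⁻³ kcal mol⁻¹ K⁻¹ and T = 373 K gives K ≈ 4.47.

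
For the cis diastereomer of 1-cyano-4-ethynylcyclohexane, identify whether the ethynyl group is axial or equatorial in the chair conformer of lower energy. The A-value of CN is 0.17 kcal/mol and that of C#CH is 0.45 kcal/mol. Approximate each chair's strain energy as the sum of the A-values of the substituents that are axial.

equatorial

C1 and C4 have opposite parity, so for the cis isomer the two substituents are one axial and one equatorial in each chair.
Chair I (cyano axial, ethynyl equatorial): E = 0.17 kcal/mol.
Chair II (cyano equatorial, ethynyl axial): E = 0.45 kcal/mol.
Chair I is the more stable (lower-energy) conformer, and in that chair the ethynyl group is equatorial.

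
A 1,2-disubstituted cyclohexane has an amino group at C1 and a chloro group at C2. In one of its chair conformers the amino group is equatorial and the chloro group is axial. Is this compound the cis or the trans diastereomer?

cis

C1 and C2 have opposite parity, so their axial bonds point in opposite directions.
With opposite-parity carbons, two substituents on the same face are one axial and one equatorial; opposite faces give both axial or both equatorial.
Here the groups are equatorial/axial → same face → cis.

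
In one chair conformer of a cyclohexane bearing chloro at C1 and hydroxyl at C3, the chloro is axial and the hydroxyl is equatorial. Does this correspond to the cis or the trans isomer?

C1 and C3 have the same parity, so their axial bonds point in the same direction.
With same-parity carbons, two substituents on the same face are both axial or both equatorial; opposite faces give one of each.
Here the groups are axial/equatorial → opposite face → trans.

trans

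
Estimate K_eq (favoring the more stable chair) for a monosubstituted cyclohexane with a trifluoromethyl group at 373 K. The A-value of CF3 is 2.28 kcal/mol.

K ≈ 21.7

One chair has the trifluoromethyl group axial (E = 2.28 kcal/mol) and the other has it equatorial (E = 0).
ΔG = 2.28 kcal/mol between the two chairs.
K = exp(ΔG/RT) with R = 1.987×10⁻³ kcal mol⁻¹ K⁻¹ and T = 373 K gives K ≈ 21.7.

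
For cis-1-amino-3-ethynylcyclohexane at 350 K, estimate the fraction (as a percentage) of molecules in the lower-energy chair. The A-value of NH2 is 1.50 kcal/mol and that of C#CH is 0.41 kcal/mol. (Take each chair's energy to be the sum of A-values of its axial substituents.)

C1 and C3 have the same parity, so for the cis isomer the two substituents are e,e in one chair and a,a in the other.
Chair I (amino axial, ethynyl axial): E = 1.91 kcal/mol; chair II (amino equatorial, ethynyl equatorial): E = 0.00 kcal/mol.
ΔG = 1.91 kcal/mol between the two chairs.
K = exp(ΔG/RT) with R = 1.987×10⁻³ kcal mol⁻¹ K⁻¹ and T = 350 K gives K ≈ 15.6.
Fraction in the lower-energy chair = K/(K+1) = 94.0%.

94.0%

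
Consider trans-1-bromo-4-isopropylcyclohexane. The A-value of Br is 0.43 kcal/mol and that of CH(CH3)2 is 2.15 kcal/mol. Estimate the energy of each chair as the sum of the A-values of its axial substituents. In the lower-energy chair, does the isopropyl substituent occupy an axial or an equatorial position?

C1 and C4 have opposite parity, so for the trans isomer the two substituents are e,e in one chair and a,a in the other.
Chair I (bromo axial, isopropyl axial): E = 2.58 kcal/mol.
Chair II (bromo equatorial, isopropyl equatorial): E = 0.00 kcal/mol.
Chair II is the more stable (lower-energy) conformer, and in that chair the isopropyl group is equatorial.

equatorial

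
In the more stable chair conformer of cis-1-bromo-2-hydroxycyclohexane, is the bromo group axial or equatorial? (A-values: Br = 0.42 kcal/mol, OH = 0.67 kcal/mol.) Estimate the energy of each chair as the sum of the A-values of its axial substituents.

C1 and C2 have opposite parity, so for the cis isomer the two substituents are one axial and one equatorial in each chair.
Chair I (bromo axial, hydroxyl equatorial): E = 0.42 kcal/mol.
Chair II (bromo equatorial, hydroxyl axial): E = 0.67 kcal/mol.
Chair I is the more stable (lower-energy) conformer, and in that chair the bromo group is axial.

axial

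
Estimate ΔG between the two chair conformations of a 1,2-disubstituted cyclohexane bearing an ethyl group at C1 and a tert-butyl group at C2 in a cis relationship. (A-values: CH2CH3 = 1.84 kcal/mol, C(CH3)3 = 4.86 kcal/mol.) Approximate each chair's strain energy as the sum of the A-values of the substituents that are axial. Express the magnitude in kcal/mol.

C1 and C2 have opposite parity, so for the cis isomer the two substituents are one axial and one equatorial in each chair.
Chair I (ethyl axial, tert-butyl equatorial): E = 1.84 kcal/mol.
Chair II (ethyl equatorial, tert-butyl axial): E = 4.86 kcal/mol.
ΔE = 4.86 − 1.84 = 3.02 kcal/mol; chair I is more stable.

3.02 kcal/mol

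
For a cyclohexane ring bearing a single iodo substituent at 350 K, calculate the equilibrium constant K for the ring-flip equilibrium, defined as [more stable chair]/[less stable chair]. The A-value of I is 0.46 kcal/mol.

One chair has the iodo group axial (E = 0.46 kcal/mol) and the other has it equatorial (E = 0).
ΔG = 0.46 kcal/mol between the two chairs.
K = exp(ΔG/RT) with R = 1.987×10⁻³ kcal mol⁻¹ K⁻¹ and T = 350 K gives K ≈ 1.94.

K ≈ 1.94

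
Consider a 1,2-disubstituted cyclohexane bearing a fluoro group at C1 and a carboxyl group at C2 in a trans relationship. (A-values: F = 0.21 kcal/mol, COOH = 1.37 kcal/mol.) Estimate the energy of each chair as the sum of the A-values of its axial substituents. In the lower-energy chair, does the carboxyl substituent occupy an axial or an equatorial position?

C1 and C2 have opposite parity, so for the trans isomer the two substituents are e,e in one chair and a,a in the other.
Chair I (fluoro axial, carboxyl axial): E = 1.58 kcal/mol.
Chair II (fluoro equatorial, carboxyl equatorial): E = 0.00 kcal/mol.
Chair II is the more stable (lower-energy) conformer, and in that chair the carboxyl group is equatorial.

equatorial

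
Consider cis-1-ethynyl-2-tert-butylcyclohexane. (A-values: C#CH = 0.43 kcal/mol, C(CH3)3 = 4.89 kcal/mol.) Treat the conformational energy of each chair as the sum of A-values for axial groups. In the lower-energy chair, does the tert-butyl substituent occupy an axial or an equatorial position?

equatorial

C1 and C2 have opposite parity, so for the cis isomer the two substituents are one axial and one equatorial in each chair.
Chair I (ethynyl axial, tert-butyl equatorial): E = 0.43 kcal/mol.
Chair II (ethynyl equatorial, tert-butyl axial): E = 4.89 kcal/mol.
Chair I is the more stable (lower-energy) conformer, and in that chair the tert-butyl group is equatorial.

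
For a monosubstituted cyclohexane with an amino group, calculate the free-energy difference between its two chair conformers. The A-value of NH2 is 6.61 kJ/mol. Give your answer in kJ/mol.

6.61 kJ/mol

A monosubstituted cyclohexane has one chair with the amino group axial (E = A = 6.61 kJ/mol) and one with it equatorial (E = 0).
ΔE = 6.61 − 0 = 6.61 kJ/mol.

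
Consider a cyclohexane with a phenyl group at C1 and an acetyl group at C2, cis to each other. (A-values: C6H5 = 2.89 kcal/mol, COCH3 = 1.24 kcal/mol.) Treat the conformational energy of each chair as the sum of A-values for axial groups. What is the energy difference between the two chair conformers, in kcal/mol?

C1 and C2 have opposite parity, so for the cis isomer the two substituents are one axial and one equatorial in each chair.
Chair I (phenyl axial, acetyl equatorial): E = 2.89 kcal/mol.
Chair II (phenyl equatorial, acetyl axial): E = 1.24 kcal/mol.
ΔE = 2.89 − 1.24 = 1.65 kcal/mol; chair II is more stable.

1.65 kcal/mol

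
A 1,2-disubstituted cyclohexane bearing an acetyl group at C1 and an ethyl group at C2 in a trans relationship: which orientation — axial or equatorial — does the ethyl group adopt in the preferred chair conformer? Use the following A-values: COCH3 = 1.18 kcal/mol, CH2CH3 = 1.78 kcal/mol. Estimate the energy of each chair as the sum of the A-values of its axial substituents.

C1 and C2 have opposite parity, so for the trans isomer the two substituents are e,e in one chair and a,a in the other.
Chair I (acetyl axial, ethyl axial): E = 2.96 kcal/mol.
Chair II (acetyl equatorial, ethyl equatorial): E = 0.00 kcal/mol.
Chair II is the more stable (lower-energy) conformer, and in that chair the ethyl group is equatorial.

equatorial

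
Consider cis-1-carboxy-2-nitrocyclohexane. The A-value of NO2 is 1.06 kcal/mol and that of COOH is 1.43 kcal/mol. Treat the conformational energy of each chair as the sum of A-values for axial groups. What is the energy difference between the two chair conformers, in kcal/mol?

0.37 kcal/mol

C1 and C2 have opposite parity, so for the cis isomer the two substituents are one axial and one equatorial in each chair.
Chair I (nitro axial, carboxyl equatorial): E = 1.06 kcal/mol.
Chair II (nitro equatorial, carboxyl axial): E = 1.43 kcal/mol.
ΔE = 1.43 − 1.06 = 0.37 kcal/mol; chair I is more stable.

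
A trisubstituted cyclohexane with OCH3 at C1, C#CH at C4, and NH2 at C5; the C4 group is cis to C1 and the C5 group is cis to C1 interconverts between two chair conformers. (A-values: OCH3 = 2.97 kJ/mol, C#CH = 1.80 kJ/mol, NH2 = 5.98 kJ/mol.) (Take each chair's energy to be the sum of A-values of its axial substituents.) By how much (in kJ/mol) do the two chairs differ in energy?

7.15 kJ/mol

Chair I (methoxy axial, ethynyl equatorial, amino axial): E = 8.95 kJ/mol.
Chair II (methoxy equatorial, ethynyl axial, amino equatorial): E = 1.80 kJ/mol.
ΔE = 8.95 − 1.80 = 7.15 kJ/mol; chair II is more stable.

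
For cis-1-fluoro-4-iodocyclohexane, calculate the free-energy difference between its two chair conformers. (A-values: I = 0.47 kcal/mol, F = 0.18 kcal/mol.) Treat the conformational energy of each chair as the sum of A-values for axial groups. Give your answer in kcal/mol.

0.29 kcal/mol

C1 and C4 have opposite parity, so for the cis isomer the two substituents are one axial and one equatorial in each chair.
Chair I (iodo axial, fluoro equatorial): E = 0.47 kcal/mol.
Chair II (iodo equatorial, fluoro axial): E = 0.18 kcal/mol.
ΔE = 0.47 − 0.18 = 0.29 kcal/mol; chair II is more stable.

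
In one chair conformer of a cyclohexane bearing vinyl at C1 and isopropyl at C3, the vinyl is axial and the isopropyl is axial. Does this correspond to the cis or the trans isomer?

cis

C1 and C3 have the same parity, so their axial bonds point in the same direction.
With same-parity carbons, two substituents on the same face are both axial or both equatorial; opposite faces give one of each.
Here the groups are axial/axial → same face → cis.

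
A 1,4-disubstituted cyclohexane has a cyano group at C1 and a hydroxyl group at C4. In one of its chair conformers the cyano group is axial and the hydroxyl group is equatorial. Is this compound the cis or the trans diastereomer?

C1 and C4 have opposite parity, so their axial bonds point in opposite directions.
With opposite-parity carbons, two substituents on the same face are one axial and one equatorial; opposite faces give both axial or both equatorial.
Here the groups are axial/equatorial → same face → cis.

cis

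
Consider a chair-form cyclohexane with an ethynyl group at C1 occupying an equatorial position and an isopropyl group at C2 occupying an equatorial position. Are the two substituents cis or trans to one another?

trans

C1 and C2 have opposite parity, so their axial bonds point in opposite directions.
With opposite-parity carbons, two substituents on the same face are one axial and one equatorial; opposite faces give both axial or both equatorial.
Here the groups are equatorial/equatorial → opposite face → trans.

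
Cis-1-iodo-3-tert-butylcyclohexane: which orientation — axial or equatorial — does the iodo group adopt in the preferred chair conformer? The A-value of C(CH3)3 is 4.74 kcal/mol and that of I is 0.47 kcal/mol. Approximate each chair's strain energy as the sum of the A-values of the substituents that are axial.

equatorial

C1 and C3 have the same parity, so for the cis isomer the two substituents are e,e in one chair and a,a in the other.
Chair I (tert-butyl axial, iodo axial): E = 5.21 kcal/mol.
Chair II (tert-butyl equatorial, iodo equatorial): E = 0.00 kcal/mol.
Chair II is the more stable (lower-energy) conformer, and in that chair the iodo group is equatorial.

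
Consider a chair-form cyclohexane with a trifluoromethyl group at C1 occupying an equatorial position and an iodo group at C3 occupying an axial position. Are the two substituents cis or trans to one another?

trans

C1 and C3 have the same parity, so their axial bonds point in the same direction.
With same-parity carbons, two substituents on the same face are both axial or both equatorial; opposite faces give one of each.
Here the groups are equatorial/axial → opposite face → trans.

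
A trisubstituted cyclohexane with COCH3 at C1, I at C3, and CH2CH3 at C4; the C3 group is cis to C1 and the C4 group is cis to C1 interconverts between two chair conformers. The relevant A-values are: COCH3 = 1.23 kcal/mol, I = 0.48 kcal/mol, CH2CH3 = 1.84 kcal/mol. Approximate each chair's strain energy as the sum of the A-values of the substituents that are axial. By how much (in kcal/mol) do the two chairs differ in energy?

0.13 kcal/mol

Chair I (acetyl axial, iodo axial, ethyl equatorial): E = 1.71 kcal/mol.
Chair II (acetyl equatorial, iodo equatorial, ethyl axial): E = 1.84 kcal/mol.
ΔE = 1.84 − 1.71 = 0.13 kcal/mol; chair I is more stable.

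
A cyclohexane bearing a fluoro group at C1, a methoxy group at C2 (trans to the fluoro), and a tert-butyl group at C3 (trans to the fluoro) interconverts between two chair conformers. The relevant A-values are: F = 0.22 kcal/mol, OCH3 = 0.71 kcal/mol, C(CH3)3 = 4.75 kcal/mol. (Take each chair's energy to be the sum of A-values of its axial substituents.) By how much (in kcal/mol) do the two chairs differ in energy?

3.82 kcal/mol

Chair I (fluoro axial, methoxy axial, tert-butyl equatorial): E = 0.93 kcal/mol.
Chair II (fluoro equatorial, methoxy equatorial, tert-butyl axial): E = 4.75 kcal/mol.
ΔE = 4.75 − 0.93 = 3.82 kcal/mol; chair I is more stable.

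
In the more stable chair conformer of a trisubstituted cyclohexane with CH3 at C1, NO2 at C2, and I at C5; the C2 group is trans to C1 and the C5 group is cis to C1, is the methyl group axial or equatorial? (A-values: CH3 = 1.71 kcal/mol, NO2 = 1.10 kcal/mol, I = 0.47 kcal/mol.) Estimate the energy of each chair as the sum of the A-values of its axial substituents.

Chair I (methyl axial, nitro axial, iodo axial): E = 3.28 kcal/mol.
Chair II (methyl equatorial, nitro equatorial, iodo equatorial): E = 0.00 kcal/mol.
Chair II is the more stable (lower-energy) conformer, and in that chair the methyl group is equatorial.

equatorial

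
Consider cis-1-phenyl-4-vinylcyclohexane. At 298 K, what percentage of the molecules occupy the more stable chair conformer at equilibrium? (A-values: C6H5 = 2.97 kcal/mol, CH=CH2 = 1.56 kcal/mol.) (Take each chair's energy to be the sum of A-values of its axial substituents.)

91.5%

C1 and C4 have opposite parity, so for the cis isomer the two substituents are one axial and one equatorial in each chair.
Chair I (phenyl axial, vinyl equatorial): E = 2.97 kcal/mol; chair II (phenyl equatorial, vinyl axial): E = 1.56 kcal/mol.
ΔG = 1.41 kcal/mol between the two chairs.
K = exp(ΔG/RT) with R = 1.987×10⁻³ kcal mol⁻¹ K⁻¹ and T = 298 K gives K ≈ 10.8.
Fraction in the lower-energy chair = K/(K+1) = 91.5%.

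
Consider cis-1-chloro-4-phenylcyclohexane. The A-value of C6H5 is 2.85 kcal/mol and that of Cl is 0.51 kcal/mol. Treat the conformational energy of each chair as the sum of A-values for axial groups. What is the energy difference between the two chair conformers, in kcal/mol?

2.34 kcal/mol

C1 and C4 have opposite parity, so for the cis isomer the two substituents are one axial and one equatorial in each chair.
Chair I (phenyl axial, chloro equatorial): E = 2.85 kcal/mol.
Chair II (phenyl equatorial, chloro axial): E = 0.51 kcal/mol.
ΔE = 2.85 − 0.51 = 2.34 kcal/mol; chair II is more stable.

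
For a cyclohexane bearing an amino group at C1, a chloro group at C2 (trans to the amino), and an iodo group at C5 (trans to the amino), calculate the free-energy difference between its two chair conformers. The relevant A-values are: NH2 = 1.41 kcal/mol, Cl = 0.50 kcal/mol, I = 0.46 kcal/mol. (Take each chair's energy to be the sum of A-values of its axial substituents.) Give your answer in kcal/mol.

Chair I (amino axial, chloro axial, iodo equatorial): E = 1.91 kcal/mol.
Chair II (amino equatorial, chloro equatorial, iodo axial): E = 0.46 kcal/mol.
ΔE = 1.91 − 0.46 = 1.45 kcal/mol; chair II is more stable.

1.45 kcal/mol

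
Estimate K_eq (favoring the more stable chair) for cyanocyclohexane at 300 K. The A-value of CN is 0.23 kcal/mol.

One chair has the cyano group axial (E = 0.23 kcal/mol) and the other has it equatorial (E = 0).
ΔG = 0.23 kcal/mol between the two chairs.
K = exp(ΔG/RT) with R = 1.987×10⁻³ kcal mol⁻¹ K⁻¹ and T = 300 K gives K ≈ 1.47.

K ≈ 1.47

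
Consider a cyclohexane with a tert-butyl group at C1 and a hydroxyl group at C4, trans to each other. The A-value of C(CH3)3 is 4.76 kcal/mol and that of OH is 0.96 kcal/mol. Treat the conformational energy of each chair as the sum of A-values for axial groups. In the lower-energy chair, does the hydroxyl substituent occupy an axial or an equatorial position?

C1 and C4 have opposite parity, so for the trans isomer the two substituents are e,e in one chair and a,a in the other.
Chair I (tert-butyl axial, hydroxyl axial): E = 5.72 kcal/mol.
Chair II (tert-butyl equatorial, hydroxyl equatorial): E = 0.00 kcal/mol.
Chair II is the more stable (lower-energy) conformer, and in that chair the hydroxyl group is equatorial.

equatorial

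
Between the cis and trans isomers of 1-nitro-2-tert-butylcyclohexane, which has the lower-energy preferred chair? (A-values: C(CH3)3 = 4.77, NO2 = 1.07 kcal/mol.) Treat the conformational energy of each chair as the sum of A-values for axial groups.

trans

At 1,2 positions (parity opposite): cis → (a,e or e,a); trans → (e,e or a,a).
Best chair for cis: E = 1.07 kcal/mol; best chair for trans: E = 0.00 kcal/mol.
The trans isomer is lower by 1.07 kcal/mol.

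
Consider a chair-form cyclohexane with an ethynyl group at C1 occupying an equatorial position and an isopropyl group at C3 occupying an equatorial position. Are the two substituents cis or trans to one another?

cis

C1 and C3 have the same parity, so their axial bonds point in the same direction.
With same-parity carbons, two substituents on the same face are both axial or both equatorial; opposite faces give one of each.
Here the groups are equatorial/equatorial → same face → cis.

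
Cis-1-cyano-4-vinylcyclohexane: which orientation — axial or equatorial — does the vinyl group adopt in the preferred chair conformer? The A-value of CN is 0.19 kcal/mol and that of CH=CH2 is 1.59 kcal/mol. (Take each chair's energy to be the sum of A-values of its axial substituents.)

C1 and C4 have opposite parity, so for the cis isomer the two substituents are one axial and one equatorial in each chair.
Chair I (cyano axial, vinyl equatorial): E = 0.19 kcal/mol.
Chair II (cyano equatorial, vinyl axial): E = 1.59 kcal/mol.
Chair I is the more stable (lower-energy) conformer, and in that chair the vinyl group is equatorial.

equatorial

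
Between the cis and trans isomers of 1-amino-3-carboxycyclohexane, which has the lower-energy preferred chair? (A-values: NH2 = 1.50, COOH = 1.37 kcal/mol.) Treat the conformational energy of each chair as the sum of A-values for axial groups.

cis

At 1,3 positions (parity same): cis → (e,e or a,a); trans → (a,e or e,a).
Best chair for cis: E = 0.00 kcal/mol; best chair for trans: E = 1.37 kcal/mol.
The cis isomer is lower by 1.37 kcal/mol.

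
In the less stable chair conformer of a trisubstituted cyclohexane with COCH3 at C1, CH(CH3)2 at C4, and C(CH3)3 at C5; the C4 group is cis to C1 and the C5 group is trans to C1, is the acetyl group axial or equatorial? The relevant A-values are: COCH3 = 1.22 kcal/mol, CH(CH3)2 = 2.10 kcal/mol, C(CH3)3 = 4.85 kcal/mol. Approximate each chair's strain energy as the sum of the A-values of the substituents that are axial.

Chair I (acetyl axial, isopropyl equatorial, tert-butyl equatorial): E = 1.22 kcal/mol.
Chair II (acetyl equatorial, isopropyl axial, tert-butyl axial): E = 6.95 kcal/mol.
Chair II is the less stable (higher-energy) conformer, and in that chair the acetyl group is equatorial.

equatorial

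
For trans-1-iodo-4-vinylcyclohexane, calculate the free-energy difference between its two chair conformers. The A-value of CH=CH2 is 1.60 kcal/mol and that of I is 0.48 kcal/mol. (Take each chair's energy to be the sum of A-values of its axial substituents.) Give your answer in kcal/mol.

2.08 kcal/mol

C1 and C4 have opposite parity, so for the trans isomer the two substituents are e,e in one chair and a,a in the other.
Chair I (vinyl axial, iodo axial): E = 2.08 kcal/mol.
Chair II (vinyl equatorial, iodo equatorial): E = 0.00 kcal/mol.
ΔE = 2.08 − 0.00 = 2.08 kcal/mol; chair II is more stable.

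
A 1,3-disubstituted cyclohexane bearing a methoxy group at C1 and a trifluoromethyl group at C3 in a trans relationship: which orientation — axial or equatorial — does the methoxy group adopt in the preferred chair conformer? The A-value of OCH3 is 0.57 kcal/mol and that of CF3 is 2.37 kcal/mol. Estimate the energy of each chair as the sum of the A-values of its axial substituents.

axial

C1 and C3 have the same parity, so for the trans isomer the two substituents are one axial and one equatorial in each chair.
Chair I (methoxy axial, trifluoromethyl equatorial): E = 0.57 kcal/mol.
Chair II (methoxy equatorial, trifluoromethyl axial): E = 2.37 kcal/mol.
Chair I is the more stable (lower-energy) conformer, and in that chair the methoxy group is axial.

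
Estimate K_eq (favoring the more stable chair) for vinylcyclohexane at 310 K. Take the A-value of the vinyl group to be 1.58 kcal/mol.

One chair has the vinyl group axial (E = 1.58 kcal/mol) and the other has it equatorial (E = 0).
ΔG = 1.58 kcal/mol between the two chairs.
K = exp(ΔG/RT) with R = 1.987×10⁻³ kcal mol⁻¹ K⁻¹ and T = 310 K gives K ≈ 13.

K ≈ 13.0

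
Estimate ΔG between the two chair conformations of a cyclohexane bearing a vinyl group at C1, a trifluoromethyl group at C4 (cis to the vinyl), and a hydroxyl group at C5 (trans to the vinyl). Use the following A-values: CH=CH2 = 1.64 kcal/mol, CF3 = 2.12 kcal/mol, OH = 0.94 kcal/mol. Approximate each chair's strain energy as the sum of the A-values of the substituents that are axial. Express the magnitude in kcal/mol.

Chair I (vinyl axial, trifluoromethyl equatorial, hydroxyl equatorial): E = 1.64 kcal/mol.
Chair II (vinyl equatorial, trifluoromethyl axial, hydroxyl axial): E = 3.06 kcal/mol.
ΔE = 3.06 − 1.64 = 1.42 kcal/mol; chair I is more stable.

1.42 kcal/mol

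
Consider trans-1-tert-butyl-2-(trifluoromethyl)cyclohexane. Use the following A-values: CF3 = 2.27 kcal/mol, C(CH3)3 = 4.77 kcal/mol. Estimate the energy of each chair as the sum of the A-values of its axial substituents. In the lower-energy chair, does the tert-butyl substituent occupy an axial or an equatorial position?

equatorial

C1 and C2 have opposite parity, so for the trans isomer the two substituents are e,e in one chair and a,a in the other.
Chair I (trifluoromethyl axial, tert-butyl axial): E = 7.04 kcal/mol.
Chair II (trifluoromethyl equatorial, tert-butyl equatorial): E = 0.00 kcal/mol.
Chair II is the more stable (lower-energy) conformer, and in that chair the tert-butyl group is equatorial.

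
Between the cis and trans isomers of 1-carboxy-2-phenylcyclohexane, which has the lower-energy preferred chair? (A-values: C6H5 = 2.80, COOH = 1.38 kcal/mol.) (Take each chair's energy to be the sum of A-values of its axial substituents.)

trans

At 1,2 positions (parity opposite): cis → (a,e or e,a); trans → (e,e or a,a).
Best chair for cis: E = 1.38 kcal/mol; best chair for trans: E = 0.00 kcal/mol.
The trans isomer is lower by 1.38 kcal/mol.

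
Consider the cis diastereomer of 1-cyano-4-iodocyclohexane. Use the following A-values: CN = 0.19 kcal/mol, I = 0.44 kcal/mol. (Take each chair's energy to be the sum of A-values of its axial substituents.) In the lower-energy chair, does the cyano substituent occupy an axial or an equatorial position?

axial

C1 and C4 have opposite parity, so for the cis isomer the two substituents are one axial and one equatorial in each chair.
Chair I (cyano axial, iodo equatorial): E = 0.19 kcal/mol.
Chair II (cyano equatorial, iodo axial): E = 0.44 kcal/mol.
Chair I is the more stable (lower-energy) conformer, and in that chair the cyano group is axial.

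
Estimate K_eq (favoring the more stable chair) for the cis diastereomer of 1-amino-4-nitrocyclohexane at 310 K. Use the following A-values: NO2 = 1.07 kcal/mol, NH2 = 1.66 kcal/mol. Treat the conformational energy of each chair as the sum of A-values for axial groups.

C1 and C4 have opposite parity, so for the cis isomer the two substituents are one axial and one equatorial in each chair.
Chair I (nitro axial, amino equatorial): E = 1.07 kcal/mol; chair II (nitro equatorial, amino axial): E = 1.66 kcal/mol.
ΔG = 0.59 kcal/mol between the two chairs.
K = exp(ΔG/RT) with R = 1.987×10⁻³ kcal mol⁻¹ K⁻¹ and T = 310 K gives K ≈ 2.61.

K ≈ 2.61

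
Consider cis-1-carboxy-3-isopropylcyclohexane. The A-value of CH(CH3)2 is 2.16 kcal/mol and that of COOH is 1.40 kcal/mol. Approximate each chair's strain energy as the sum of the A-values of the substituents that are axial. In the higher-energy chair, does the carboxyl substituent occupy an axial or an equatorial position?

axial

C1 and C3 have the same parity, so for the cis isomer the two substituents are e,e in one chair and a,a in the other.
Chair I (isopropyl axial, carboxyl axial): E = 3.56 kcal/mol.
Chair II (isopropyl equatorial, carboxyl equatorial): E = 0.00 kcal/mol.
Chair I is the less stable (higher-energy) conformer, and in that chair the carboxyl group is axial.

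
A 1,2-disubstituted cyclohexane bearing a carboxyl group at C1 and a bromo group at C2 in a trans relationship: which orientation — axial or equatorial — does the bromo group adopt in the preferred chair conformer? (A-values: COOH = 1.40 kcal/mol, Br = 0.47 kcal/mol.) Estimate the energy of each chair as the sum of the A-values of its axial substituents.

equatorial

C1 and C2 have opposite parity, so for the trans isomer the two substituents are e,e in one chair and a,a in the other.
Chair I (carboxyl axial, bromo axial): E = 1.87 kcal/mol.
Chair II (carboxyl equatorial, bromo equatorial): E = 0.00 kcal/mol.
Chair II is the more stable (lower-energy) conformer, and in that chair the bromo group is equatorial.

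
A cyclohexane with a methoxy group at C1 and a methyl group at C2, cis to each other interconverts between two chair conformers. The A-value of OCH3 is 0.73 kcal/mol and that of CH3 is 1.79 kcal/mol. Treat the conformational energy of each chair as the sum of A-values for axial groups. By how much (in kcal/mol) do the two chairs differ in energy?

1.06 kcal/mol

C1 and C2 have opposite parity, so for the cis isomer the two substituents are one axial and one equatorial in each chair.
Chair I (methoxy axial, methyl equatorial): E = 0.73 kcal/mol.
Chair II (methoxy equatorial, methyl axial): E = 1.79 kcal/mol.
ΔE = 1.79 − 0.73 = 1.06 kcal/mol; chair I is more stable.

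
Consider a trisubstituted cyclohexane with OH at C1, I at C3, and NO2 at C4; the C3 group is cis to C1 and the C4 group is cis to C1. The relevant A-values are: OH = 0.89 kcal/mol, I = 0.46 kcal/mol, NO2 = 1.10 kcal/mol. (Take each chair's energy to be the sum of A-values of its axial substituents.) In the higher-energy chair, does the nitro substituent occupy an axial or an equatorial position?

Chair I (hydroxyl axial, iodo axial, nitro equatorial): E = 1.35 kcal/mol.
Chair II (hydroxyl equatorial, iodo equatorial, nitro axial): E = 1.10 kcal/mol.
Chair I is the less stable (higher-energy) conformer, and in that chair the nitro group is equatorial.

equatorial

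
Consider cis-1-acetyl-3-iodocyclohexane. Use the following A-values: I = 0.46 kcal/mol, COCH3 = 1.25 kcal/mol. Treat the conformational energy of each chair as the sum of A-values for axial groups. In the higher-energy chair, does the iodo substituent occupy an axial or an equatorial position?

C1 and C3 have the same parity, so for the cis isomer the two substituents are e,e in one chair and a,a in the other.
Chair I (iodo axial, acetyl axial): E = 1.71 kcal/mol.
Chair II (iodo equatorial, acetyl equatorial): E = 0.00 kcal/mol.
Chair I is the less stable (higher-energy) conformer, and in that chair the iodo group is axial.

axial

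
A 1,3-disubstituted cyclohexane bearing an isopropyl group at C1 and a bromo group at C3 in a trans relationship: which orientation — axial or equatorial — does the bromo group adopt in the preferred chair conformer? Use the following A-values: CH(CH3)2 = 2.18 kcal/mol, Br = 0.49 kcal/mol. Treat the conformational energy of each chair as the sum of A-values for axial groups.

C1 and C3 have the same parity, so for the trans isomer the two substituents are one axial and one equatorial in each chair.
Chair I (isopropyl axial, bromo equatorial): E = 2.18 kcal/mol.
Chair II (isopropyl equatorial, bromo axial): E = 0.49 kcal/mol.
Chair II is the more stable (lower-energy) conformer, and in that chair the bromo group is axial.

axial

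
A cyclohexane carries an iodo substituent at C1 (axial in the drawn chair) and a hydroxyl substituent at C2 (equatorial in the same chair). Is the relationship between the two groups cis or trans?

C1 and C2 have opposite parity, so their axial bonds point in opposite directions.
With opposite-parity carbons, two substituents on the same face are one axial and one equatorial; opposite faces give both axial or both equatorial.
Here the groups are axial/equatorial → same face → cis.

cis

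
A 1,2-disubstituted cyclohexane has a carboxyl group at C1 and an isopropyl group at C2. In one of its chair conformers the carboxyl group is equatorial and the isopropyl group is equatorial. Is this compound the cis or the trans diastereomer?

trans

C1 and C2 have opposite parity, so their axial bonds point in opposite directions.
With opposite-parity carbons, two substituents on the same face are one axial and one equatorial; opposite faces give both axial or both equatorial.
Here the groups are equatorial/equatorial → opposite face → trans.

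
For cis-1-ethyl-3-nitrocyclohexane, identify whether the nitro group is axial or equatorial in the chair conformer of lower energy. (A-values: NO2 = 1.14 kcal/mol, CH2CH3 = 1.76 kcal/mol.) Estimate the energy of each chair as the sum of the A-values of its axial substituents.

equatorial

C1 and C3 have the same parity, so for the cis isomer the two substituents are e,e in one chair and a,a in the other.
Chair I (nitro axial, ethyl axial): E = 2.90 kcal/mol.
Chair II (nitro equatorial, ethyl equatorial): E = 0.00 kcal/mol.
Chair II is the more stable (lower-energy) conformer, and in that chair the nitro group is equatorial.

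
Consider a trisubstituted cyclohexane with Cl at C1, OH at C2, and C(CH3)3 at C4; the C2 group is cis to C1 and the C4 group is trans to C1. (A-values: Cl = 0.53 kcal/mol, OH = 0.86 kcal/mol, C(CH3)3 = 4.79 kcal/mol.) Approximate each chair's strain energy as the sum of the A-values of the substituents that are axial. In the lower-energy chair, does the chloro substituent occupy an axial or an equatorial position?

equatorial

Chair I (chloro axial, hydroxyl equatorial, tert-butyl axial): E = 5.32 kcal/mol.
Chair II (chloro equatorial, hydroxyl axial, tert-butyl equatorial): E = 0.86 kcal/mol.
Chair II is the more stable (lower-energy) conformer, and in that chair the chloro group is equatorial.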